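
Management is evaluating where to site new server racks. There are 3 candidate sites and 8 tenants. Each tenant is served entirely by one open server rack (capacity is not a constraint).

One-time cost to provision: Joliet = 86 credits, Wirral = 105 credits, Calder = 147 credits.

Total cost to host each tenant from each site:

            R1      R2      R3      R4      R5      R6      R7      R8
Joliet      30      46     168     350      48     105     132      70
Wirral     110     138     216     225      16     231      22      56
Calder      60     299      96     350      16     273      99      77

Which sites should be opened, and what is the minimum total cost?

Open Joliet and Wirral; minimum total cost 859.

For any fixed open set, each tenant goes to its cheapest open site; total = fixed + service.
{Joliet, Wirral}: R1→Joliet 30, R2→Joliet 46, R3→Joliet 168, R4→Wirral 225, R5→Wirral 16, R6→Joliet 105, R7→Wirral 22, R8→Wirral 56. Service 668; fixed 191; total 859.
{Joliet, Wirral, Calder}: R1→Joliet 30, R2→Joliet 46, R3→Calder 96, R4→Wirral 225, R5→Wirral 16, R6→Joliet 105, R7→Wirral 22, R8→Wirral 56. Service 596; fixed 338; total 934.
{Joliet}: service 949 + fixed 86 = 1035
No other subset beats 859.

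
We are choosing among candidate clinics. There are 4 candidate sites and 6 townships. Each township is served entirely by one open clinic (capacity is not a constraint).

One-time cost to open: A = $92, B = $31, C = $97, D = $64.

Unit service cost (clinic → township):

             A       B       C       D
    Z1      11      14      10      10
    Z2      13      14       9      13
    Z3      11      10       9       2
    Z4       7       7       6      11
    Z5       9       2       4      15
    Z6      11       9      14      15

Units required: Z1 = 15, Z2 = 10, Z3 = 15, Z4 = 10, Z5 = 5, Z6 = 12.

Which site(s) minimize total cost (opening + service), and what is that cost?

Open B and D; minimum total cost 593.

For any fixed open set, each township goes to its cheapest open site; total = fixed + service.
{B, D}: Z1→D 10·15=150, Z2→D 13·10=130, Z3→D 2·15=30, Z4→B 7·10=70, Z5→B 2·5=10, Z6→B 9·12=108. Service 498; fixed 95; total 593.
{B, C, D}: service 448 + fixed 192 = 640
{C, D}: Z1→C 10·15=150, Z2→C 9·10=90, Z3→D 2·15=30, Z4→C 6·10=60, Z5→C 4·5=20, Z6→C 14·12=168. Service 518; fixed 161; total 679.
{A, B, C, D}: service 448 + fixed 284 = 732
(All 15 nonempty subsets were checked; B and D is lowest.)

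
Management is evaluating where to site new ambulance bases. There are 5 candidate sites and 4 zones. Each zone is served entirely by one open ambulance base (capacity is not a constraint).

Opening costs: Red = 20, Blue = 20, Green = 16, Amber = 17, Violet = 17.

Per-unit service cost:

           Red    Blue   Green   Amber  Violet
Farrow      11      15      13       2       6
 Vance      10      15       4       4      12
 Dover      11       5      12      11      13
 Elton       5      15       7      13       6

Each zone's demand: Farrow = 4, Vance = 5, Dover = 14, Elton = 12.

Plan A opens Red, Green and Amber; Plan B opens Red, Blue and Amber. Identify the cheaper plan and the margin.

Plan B is cheaper by 80.

Plan A: {Red, Green, Amber}: Farrow→Amber 2·4=8, Vance→Green 4·5=20, Dover→Red 11·14=154, Elton→Red 5·12=60. Service 242; fixed 53; total 295.
Plan B: {Red, Blue, Amber}: Farrow→Amber 2·4=8, Vance→Amber 4·5=20, Dover→Blue 5·14=70, Elton→Red 5·12=60. Service 158; fixed 57; total 215.
Difference: |295 − 215| = 80.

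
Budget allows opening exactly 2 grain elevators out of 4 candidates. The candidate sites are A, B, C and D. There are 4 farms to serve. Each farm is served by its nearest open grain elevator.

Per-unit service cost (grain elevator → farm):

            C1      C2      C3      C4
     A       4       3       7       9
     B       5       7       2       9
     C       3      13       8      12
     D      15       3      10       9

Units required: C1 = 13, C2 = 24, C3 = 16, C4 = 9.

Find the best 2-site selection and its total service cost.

With exactly 2 open, each farm uses its cheapest among the chosen.
{A, B}: C1→A 4·13=52, C2→A 3·24=72, C3→B 2·16=32, C4→A 9·9=81. Service cost 237.
{B, D}: service cost 250
{A, C}: service cost 304
Among all 6 size-2 choices, {A, B} is lowest.

Choose A and B; total service cost 237.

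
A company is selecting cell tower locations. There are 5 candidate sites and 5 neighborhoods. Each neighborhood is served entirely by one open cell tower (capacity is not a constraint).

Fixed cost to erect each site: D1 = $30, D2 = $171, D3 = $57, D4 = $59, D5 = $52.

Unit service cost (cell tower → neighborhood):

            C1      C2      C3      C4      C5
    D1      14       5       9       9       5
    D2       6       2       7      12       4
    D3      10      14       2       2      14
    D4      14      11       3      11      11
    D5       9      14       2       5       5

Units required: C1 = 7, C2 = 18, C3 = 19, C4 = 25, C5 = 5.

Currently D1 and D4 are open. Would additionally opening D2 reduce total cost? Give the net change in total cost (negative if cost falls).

Current service cost with {D1, D4}: 495.
Adding D2: each neighborhood re-picks its cheapest; new service cost 380, saving 115.
Extra fixed cost: 171. Net change = 171 − 115 = 56.
(Totals: 584 → 640.)

No — net change +56 (cost rises by 56).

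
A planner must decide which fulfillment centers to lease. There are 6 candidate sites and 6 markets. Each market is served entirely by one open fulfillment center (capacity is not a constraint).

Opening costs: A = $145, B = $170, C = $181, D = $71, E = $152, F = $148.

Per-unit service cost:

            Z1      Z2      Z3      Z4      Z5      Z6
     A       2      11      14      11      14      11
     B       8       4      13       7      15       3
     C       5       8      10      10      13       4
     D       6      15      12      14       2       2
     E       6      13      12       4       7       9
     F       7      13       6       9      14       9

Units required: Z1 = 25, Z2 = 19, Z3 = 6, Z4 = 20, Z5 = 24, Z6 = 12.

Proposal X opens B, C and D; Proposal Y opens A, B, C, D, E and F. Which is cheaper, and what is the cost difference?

Proposal X: {B, C, D}: Z1→C 5·25=125, Z2→B 4·19=76, Z3→C 10·6=60, Z4→B 7·20=140, Z5→D 2·24=48, Z6→D 2·12=24. Service 473; fixed 422; total 895.
Proposal Y: {A, B, C, D, E, F}: Z1→A 2·25=50, Z2→B 4·19=76, Z3→F 6·6=36, Z4→E 4·20=80, Z5→D 2·24=48, Z6→D 2·12=24. Service 314; fixed 867; total 1181.
Difference: |895 − 1181| = 286.

Proposal X is cheaper by 286.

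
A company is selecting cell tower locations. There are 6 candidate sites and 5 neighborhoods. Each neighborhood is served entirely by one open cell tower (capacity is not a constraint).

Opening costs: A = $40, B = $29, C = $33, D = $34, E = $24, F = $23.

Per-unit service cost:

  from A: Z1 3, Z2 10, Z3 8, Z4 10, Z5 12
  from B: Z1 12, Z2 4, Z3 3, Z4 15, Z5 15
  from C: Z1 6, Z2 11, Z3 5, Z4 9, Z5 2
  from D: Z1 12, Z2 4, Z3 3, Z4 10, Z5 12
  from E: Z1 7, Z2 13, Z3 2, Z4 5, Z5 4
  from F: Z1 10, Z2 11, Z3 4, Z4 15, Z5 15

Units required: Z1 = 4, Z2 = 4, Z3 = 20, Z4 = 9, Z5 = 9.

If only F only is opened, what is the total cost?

Total cost: 457

Each neighborhood is assigned to its cheapest site among the open ones.
{F}: Z1→F 10·4=40, Z2→F 11·4=44, Z3→F 4·20=80, Z4→F 15·9=135, Z5→F 15·9=135. Service 434; fixed 23; total 457.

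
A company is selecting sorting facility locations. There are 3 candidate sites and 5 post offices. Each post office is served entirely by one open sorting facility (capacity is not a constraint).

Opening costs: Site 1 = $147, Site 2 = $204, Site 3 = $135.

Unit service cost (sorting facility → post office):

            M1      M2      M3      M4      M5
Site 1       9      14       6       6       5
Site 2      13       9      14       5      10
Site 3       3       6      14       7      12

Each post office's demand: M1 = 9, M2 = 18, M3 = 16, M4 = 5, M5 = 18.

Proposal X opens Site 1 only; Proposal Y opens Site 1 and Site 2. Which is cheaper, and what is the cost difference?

Proposal X: {Site 1}: M1→Site 1 9·9=81, M2→Site 1 14·18=252, M3→Site 1 6·16=96, M4→Site 1 6·5=30, M5→Site 1 5·18=90. Service 549; fixed 147; total 696.
Proposal Y: {Site 1, Site 2}: M1→Site 1 9·9=81, M2→Site 2 9·18=162, M3→Site 1 6·16=96, M4→Site 2 5·5=25, M5→Site 1 5·18=90. Service 454; fixed 351; total 805.
Difference: |696 − 805| = 109.

Proposal X is cheaper by 109.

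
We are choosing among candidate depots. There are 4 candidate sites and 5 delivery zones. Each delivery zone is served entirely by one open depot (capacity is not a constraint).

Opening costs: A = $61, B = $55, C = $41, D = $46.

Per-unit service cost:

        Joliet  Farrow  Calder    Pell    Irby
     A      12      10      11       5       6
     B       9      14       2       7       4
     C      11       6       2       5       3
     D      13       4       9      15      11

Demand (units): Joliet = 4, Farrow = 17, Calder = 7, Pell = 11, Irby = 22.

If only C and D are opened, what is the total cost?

Total cost: 334

Each delivery zone is assigned to its cheapest site among the open ones.
{C, D}: Joliet→C 11·4=44, Farrow→D 4·17=68, Calder→C 2·7=14, Pell→C 5·11=55, Irby→C 3·22=66. Service 247; fixed 87; total 334.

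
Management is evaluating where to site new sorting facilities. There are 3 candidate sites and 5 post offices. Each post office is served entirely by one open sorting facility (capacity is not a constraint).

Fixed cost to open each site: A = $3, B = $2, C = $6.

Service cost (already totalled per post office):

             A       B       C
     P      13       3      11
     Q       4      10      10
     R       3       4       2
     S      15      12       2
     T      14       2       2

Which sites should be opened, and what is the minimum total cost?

Open A, B and C; minimum total cost 24.

For any fixed open set, each post office goes to its cheapest open site; total = fixed + service.
{A, B, C}: P→B 3, Q→A 4, R→C 2, S→C 2, T→B 2. Service 13; fixed 11; total 24.
{B, C}: service 19 + fixed 8 = 27
{A, B}: service 24 + fixed 5 = 29
{B}: service 31 + fixed 2 = 33
No other subset beats 24.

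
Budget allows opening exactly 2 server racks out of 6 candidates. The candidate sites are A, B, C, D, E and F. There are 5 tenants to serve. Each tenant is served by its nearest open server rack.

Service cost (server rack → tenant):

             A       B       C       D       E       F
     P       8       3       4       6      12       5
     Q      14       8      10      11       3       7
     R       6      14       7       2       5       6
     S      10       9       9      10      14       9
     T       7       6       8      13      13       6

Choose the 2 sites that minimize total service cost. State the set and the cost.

With exactly 2 open, each tenant uses its cheapest among the chosen.
{B, E}: P→B 3, Q→E 3, R→E 5, S→B 9, T→B 6. Service cost 26.
{B, D}: service cost 28
{E, F}: service cost 28
Among all 15 size-2 choices, {B, E} is lowest.

Choose B and E; total service cost 26.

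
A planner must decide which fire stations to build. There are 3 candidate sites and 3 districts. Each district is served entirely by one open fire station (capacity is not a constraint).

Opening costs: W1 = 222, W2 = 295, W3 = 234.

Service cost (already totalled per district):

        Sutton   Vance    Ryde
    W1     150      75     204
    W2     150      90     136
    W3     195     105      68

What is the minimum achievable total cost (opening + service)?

Minimum total cost: 602

For any fixed open set, each district goes to its cheapest open site; total = fixed + service.
{W3}: Sutton→W3 195, Vance→W3 105, Ryde→W3 68. Service 368; fixed 234; total 602.
{W1}: Sutton→W1 150, Vance→W1 75, Ryde→W1 204. Service 429; fixed 222; total 651.
{W2}: service 376 + fixed 295 = 671
{W1, W2, W3}: service 293 + fixed 751 = 1044
No other subset beats 602.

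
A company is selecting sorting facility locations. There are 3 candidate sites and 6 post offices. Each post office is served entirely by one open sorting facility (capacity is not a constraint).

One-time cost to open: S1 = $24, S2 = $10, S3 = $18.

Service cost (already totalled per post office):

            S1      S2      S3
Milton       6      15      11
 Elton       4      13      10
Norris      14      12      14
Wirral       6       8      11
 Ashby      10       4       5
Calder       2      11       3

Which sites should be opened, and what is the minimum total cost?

For any fixed open set, each post office goes to its cheapest open site; total = fixed + service.
{S1}: Milton→S1 6, Elton→S1 4, Norris→S1 14, Wirral→S1 6, Ashby→S1 10, Calder→S1 2. Service 42; fixed 24; total 66.
{S1, S2}: Milton→S1 6, Elton→S1 4, Norris→S2 12, Wirral→S1 6, Ashby→S2 4, Calder→S1 2. Service 34; fixed 34; total 68.
{S3}: service 54 + fixed 18 = 72
{S1, S2, S3}: Milton→S1 6, Elton→S1 4, Norris→S2 12, Wirral→S1 6, Ashby→S2 4, Calder→S1 2. Service 34; fixed 52; total 86.
No other subset beats 66.

Open S1 only; minimum total cost 66.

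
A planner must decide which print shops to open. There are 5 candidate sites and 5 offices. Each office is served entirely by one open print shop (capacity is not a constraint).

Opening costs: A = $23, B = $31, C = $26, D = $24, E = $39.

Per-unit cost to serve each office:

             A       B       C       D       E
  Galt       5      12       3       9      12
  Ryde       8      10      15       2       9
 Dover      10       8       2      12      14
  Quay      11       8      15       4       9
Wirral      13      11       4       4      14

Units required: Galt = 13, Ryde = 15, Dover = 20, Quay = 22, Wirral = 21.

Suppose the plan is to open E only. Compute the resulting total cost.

Each office is assigned to its cheapest site among the open ones.
{E}: Galt→E 12·13=156, Ryde→E 9·15=135, Dover→E 14·20=280, Quay→E 9·22=198, Wirral→E 14·21=294. Service 1063; fixed 39; total 1102.

Total cost: 1102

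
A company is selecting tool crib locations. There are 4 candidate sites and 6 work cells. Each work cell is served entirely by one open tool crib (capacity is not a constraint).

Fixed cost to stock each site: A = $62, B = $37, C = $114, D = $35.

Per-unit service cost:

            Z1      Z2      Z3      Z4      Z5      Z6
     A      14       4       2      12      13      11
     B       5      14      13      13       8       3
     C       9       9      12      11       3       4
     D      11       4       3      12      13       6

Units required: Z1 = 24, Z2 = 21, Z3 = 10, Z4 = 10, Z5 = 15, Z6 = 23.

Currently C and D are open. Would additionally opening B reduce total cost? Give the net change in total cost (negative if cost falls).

Current service cost with {C, D}: 577.
Adding B: each work cell re-picks its cheapest; new service cost 458, saving 119.
Extra fixed cost: 37. Net change = 37 − 119 = -82.
(Totals: 726 → 644.)

Yes — net change −82 (cost falls by 82).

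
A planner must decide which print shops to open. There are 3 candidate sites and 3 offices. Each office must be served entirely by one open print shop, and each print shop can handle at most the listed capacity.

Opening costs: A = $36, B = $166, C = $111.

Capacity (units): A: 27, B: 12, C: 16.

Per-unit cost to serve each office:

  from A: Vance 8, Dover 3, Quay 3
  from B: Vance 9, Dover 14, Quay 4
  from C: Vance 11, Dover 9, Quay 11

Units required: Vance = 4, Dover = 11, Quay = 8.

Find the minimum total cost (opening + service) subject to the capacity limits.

Minimum total cost: 125

Open {A}: Vance→A 8·4=32, Dover→A 3·11=33, Quay→A 3·8=24.
Loads: A carries 23/27. Service 89; fixed 36; total 125.
Next best feasible plan costs 236.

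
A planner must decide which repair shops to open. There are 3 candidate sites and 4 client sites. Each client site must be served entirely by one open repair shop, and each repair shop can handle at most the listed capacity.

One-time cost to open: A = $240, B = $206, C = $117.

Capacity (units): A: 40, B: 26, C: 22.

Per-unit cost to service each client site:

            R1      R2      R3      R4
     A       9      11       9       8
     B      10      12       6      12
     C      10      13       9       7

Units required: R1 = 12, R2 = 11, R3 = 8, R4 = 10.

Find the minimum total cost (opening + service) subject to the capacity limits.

Minimum total cost: 693

Open {B, C}: R1→C 10·12=120, R2→B 12·11=132, R3→B 6·8=48, R4→C 7·10=70.
Loads: B carries 19/26, C carries 22/22. Service 370; fixed 323; total 693.
Next best feasible plan costs 704.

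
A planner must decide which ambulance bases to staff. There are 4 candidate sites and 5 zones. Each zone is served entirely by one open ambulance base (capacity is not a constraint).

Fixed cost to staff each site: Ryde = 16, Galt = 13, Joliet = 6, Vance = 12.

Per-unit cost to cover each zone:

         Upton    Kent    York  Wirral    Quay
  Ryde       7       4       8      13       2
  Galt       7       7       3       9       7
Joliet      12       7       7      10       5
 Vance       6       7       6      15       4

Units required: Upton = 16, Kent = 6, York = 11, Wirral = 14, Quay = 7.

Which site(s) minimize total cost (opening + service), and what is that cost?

Open Ryde, Galt and Vance; minimum total cost 334.

For any fixed open set, each zone goes to its cheapest open site; total = fixed + service.
{Ryde, Galt, Vance}: Upton→Vance 6·16=96, Kent→Ryde 4·6=24, York→Galt 3·11=33, Wirral→Galt 9·14=126, Quay→Ryde 2·7=14. Service 293; fixed 41; total 334.
{Ryde, Galt}: Upton→Ryde 7·16=112, Kent→Ryde 4·6=24, York→Galt 3·11=33, Wirral→Galt 9·14=126, Quay→Ryde 2·7=14. Service 309; fixed 29; total 338.
{Ryde, Galt, Joliet, Vance}: service 293 + fixed 47 = 340
{Joliet}: service 486 + fixed 6 = 492
No other subset beats 334.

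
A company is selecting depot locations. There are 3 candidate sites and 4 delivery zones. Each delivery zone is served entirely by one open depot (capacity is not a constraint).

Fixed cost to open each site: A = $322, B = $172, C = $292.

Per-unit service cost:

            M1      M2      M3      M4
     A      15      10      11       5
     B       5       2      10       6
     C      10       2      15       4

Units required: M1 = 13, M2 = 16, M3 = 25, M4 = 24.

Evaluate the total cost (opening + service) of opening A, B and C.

Total cost: 1229

Each delivery zone is assigned to its cheapest site among the open ones.
{A, B, C}: M1→B 5·13=65, M2→B 2·16=32, M3→B 10·25=250, M4→C 4·24=96. Service 443; fixed 786; total 1229.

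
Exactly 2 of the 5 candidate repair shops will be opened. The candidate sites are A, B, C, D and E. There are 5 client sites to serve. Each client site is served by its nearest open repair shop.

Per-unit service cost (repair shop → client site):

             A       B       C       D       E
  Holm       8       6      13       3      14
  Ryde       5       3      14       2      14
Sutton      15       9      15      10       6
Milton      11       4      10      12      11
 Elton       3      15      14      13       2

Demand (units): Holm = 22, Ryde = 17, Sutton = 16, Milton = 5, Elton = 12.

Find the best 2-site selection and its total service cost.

With exactly 2 open, each client site uses its cheapest among the chosen.
{D, E}: Holm→D 3·22=66, Ryde→D 2·17=34, Sutton→E 6·16=96, Milton→E 11·5=55, Elton→E 2·12=24. Service cost 275.
{B, E}: service cost 323
{A, D}: service cost 351
Among all 10 size-2 choices, {D, E} is lowest.

Choose D and E; total service cost 275.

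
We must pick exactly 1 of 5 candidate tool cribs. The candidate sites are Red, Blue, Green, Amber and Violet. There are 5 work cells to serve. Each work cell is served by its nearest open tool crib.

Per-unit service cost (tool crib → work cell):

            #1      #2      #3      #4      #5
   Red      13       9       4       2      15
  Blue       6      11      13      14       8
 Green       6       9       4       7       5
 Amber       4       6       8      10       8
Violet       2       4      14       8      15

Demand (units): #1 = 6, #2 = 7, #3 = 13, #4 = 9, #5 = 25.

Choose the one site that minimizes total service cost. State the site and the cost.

With exactly 1 open, each work cell uses its cheapest among the chosen.
{Green}: #1→Green 6·6=36, #2→Green 9·7=63, #3→Green 4·13=52, #4→Green 7·9=63, #5→Green 5·25=125. Service cost 339.
{Amber}: service cost 460
{Red}: service cost 586
Among all 5 size-1 choices, {Green} is lowest.

Choose Green only; total service cost 339.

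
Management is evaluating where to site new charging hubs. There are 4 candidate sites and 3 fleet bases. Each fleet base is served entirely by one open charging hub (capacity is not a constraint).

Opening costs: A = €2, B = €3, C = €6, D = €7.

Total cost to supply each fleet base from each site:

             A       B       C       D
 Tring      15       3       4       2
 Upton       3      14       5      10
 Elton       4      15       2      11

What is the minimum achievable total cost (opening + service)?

For any fixed open set, each fleet base goes to its cheapest open site; total = fixed + service.
{A, B}: Tring→B 3, Upton→A 3, Elton→A 4. Service 10; fixed 5; total 15.
{A, C}: service 9 + fixed 8 = 17
{C}: Tring→C 4, Upton→C 5, Elton→C 2. Service 11; fixed 6; total 17.
{A, B, C, D}: service 7 + fixed 18 = 25
No other subset beats 15.

Minimum total cost: 15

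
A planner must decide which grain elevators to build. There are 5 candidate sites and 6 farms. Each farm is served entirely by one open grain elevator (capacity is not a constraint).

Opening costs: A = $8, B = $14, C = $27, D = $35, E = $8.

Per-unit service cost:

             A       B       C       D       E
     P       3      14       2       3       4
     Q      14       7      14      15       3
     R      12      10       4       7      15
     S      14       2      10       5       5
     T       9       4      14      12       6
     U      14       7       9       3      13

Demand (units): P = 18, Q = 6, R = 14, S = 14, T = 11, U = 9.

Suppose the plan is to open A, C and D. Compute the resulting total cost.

Each farm is assigned to its cheapest site among the open ones.
{A, C, D}: P→C 2·18=36, Q→A 14·6=84, R→C 4·14=56, S→D 5·14=70, T→A 9·11=99, U→D 3·9=27. Service 372; fixed 70; total 442.

Total cost: 442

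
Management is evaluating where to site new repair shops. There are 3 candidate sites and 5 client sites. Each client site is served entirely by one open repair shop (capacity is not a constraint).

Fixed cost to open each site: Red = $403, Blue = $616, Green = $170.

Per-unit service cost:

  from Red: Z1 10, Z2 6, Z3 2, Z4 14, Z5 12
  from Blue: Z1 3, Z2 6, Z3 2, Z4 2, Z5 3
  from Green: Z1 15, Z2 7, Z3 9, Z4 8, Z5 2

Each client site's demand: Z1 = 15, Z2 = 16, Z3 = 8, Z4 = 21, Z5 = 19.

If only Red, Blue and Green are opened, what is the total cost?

Each client site is assigned to its cheapest site among the open ones.
{Red, Blue, Green}: Z1→Blue 3·15=45, Z2→Red 6·16=96, Z3→Red 2·8=16, Z4→Blue 2·21=42, Z5→Green 2·19=38. Service 237; fixed 1189; total 1426.

Total cost: 1426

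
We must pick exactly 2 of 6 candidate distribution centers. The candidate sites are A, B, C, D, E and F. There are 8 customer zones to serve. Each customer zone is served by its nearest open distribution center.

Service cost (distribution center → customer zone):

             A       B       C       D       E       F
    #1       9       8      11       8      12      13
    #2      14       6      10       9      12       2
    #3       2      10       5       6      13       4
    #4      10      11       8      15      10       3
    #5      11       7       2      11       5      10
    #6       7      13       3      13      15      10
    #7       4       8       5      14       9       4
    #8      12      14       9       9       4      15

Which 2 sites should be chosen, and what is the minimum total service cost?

With exactly 2 open, each customer zone uses its cheapest among the chosen.
{C, F}: #1→C 11, #2→F 2, #3→F 4, #4→F 3, #5→C 2, #6→C 3, #7→F 4, #8→C 9. Service cost 38.
{E, F}: service cost 44
{B, C}: service cost 46
Among all 15 size-2 choices, {C, F} is lowest.

Choose C and F; total service cost 38.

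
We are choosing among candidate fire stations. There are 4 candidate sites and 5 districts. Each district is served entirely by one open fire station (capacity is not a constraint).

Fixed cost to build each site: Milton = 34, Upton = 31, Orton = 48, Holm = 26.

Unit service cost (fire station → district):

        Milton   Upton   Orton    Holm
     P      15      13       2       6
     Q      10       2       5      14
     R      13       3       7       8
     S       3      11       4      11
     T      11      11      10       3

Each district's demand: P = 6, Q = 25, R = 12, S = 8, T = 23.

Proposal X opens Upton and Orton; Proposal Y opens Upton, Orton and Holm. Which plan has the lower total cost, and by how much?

Proposal X: {Upton, Orton}: P→Orton 2·6=12, Q→Upton 2·25=50, R→Upton 3·12=36, S→Orton 4·8=32, T→Orton 10·23=230. Service 360; fixed 79; total 439.
Proposal Y: {Upton, Orton, Holm}: P→Orton 2·6=12, Q→Upton 2·25=50, R→Upton 3·12=36, S→Orton 4·8=32, T→Holm 3·23=69. Service 199; fixed 105; total 304.
Difference: |439 − 304| = 135.

Proposal Y is cheaper by 135.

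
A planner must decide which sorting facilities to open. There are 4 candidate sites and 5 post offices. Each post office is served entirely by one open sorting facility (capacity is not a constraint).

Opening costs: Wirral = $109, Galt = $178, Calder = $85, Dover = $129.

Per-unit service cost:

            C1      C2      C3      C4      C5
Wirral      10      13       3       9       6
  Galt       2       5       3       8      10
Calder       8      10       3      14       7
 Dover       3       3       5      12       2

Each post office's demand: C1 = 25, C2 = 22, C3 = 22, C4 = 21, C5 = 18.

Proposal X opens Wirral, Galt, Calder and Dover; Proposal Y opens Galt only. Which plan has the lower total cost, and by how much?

Proposal X: {Wirral, Galt, Calder, Dover}: C1→Galt 2·25=50, C2→Dover 3·22=66, C3→Wirral 3·22=66, C4→Galt 8·21=168, C5→Dover 2·18=36. Service 386; fixed 501; total 887.
Proposal Y: {Galt}: C1→Galt 2·25=50, C2→Galt 5·22=110, C3→Galt 3·22=66, C4→Galt 8·21=168, C5→Galt 10·18=180. Service 574; fixed 178; total 752.
Difference: |887 − 752| = 135.

Proposal Y is cheaper by 135.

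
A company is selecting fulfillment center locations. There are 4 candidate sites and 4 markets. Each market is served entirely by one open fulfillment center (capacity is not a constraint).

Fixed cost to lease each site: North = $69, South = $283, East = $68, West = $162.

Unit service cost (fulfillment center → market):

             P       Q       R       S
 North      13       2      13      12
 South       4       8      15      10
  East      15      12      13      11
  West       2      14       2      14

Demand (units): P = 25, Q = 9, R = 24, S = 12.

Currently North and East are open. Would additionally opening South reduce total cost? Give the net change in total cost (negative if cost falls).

Current service cost with {North, East}: 787.
Adding South: each market re-picks its cheapest; new service cost 550, saving 237.
Extra fixed cost: 283. Net change = 283 − 237 = 46.
(Totals: 924 → 970.)

No — net change +46 (cost rises by 46).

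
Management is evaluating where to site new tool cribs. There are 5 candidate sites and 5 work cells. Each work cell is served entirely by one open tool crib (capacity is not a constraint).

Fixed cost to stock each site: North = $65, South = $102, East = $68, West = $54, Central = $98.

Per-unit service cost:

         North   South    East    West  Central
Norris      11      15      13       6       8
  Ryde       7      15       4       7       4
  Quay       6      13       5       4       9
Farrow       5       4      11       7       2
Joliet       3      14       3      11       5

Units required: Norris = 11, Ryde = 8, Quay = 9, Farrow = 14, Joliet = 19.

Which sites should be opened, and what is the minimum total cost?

For any fixed open set, each work cell goes to its cheapest open site; total = fixed + service.
{North, West}: Norris→West 6·11=66, Ryde→North 7·8=56, Quay→West 4·9=36, Farrow→North 5·14=70, Joliet→North 3·19=57. Service 285; fixed 119; total 404.
{West, Central}: service 257 + fixed 152 = 409
{East, West}: Norris→West 6·11=66, Ryde→East 4·8=32, Quay→West 4·9=36, Farrow→West 7·14=98, Joliet→East 3·19=57. Service 289; fixed 122; total 411.
{North, South, East, West, Central}: service 219 + fixed 387 = 606
No other subset beats 404.

Open North and West; minimum total cost 404.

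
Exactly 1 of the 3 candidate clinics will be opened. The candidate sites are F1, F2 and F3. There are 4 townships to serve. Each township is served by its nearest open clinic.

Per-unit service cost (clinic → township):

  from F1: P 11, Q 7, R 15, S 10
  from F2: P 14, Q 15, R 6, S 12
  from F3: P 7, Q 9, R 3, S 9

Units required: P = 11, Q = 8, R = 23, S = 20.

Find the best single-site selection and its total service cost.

Choose F3 only; total service cost 398.

With exactly 1 open, each township uses its cheapest among the chosen.
{F3}: P→F3 7·11=77, Q→F3 9·8=72, R→F3 3·23=69, S→F3 9·20=180. Service cost 398.
{F2}: service cost 652
{F1}: service cost 722
Among all 3 size-1 choices, {F3} is lowest.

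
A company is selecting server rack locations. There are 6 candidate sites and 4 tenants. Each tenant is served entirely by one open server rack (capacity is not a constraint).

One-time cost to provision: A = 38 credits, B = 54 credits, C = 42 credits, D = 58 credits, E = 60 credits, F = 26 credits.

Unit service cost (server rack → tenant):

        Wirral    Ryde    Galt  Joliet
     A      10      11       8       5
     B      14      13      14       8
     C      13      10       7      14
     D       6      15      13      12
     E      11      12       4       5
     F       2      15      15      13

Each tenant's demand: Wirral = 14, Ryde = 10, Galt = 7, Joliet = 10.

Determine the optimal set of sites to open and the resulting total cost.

Open A and F; minimum total cost 308.

For any fixed open set, each tenant goes to its cheapest open site; total = fixed + service.
{A, F}: Wirral→F 2·14=28, Ryde→A 11·10=110, Galt→A 8·7=56, Joliet→A 5·10=50. Service 244; fixed 64; total 308.
{E, F}: Wirral→F 2·14=28, Ryde→E 12·10=120, Galt→E 4·7=28, Joliet→E 5·10=50. Service 226; fixed 86; total 312.
{A, C, F}: Wirral→F 2·14=28, Ryde→C 10·10=100, Galt→C 7·7=49, Joliet→A 5·10=50. Service 227; fixed 106; total 333.
{A, B, C, D, E, F}: Wirral→F 2·14=28, Ryde→C 10·10=100, Galt→E 4·7=28, Joliet→A 5·10=50. Service 206; fixed 278; total 484.
No other subset beats 308.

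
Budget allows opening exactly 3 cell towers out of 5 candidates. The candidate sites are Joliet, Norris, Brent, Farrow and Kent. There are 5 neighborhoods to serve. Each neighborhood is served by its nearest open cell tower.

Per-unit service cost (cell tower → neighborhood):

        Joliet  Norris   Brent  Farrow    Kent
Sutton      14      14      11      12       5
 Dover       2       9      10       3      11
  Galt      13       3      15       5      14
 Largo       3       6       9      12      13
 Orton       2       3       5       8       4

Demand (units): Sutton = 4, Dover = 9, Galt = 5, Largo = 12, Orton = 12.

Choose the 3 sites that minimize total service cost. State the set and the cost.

With exactly 3 open, each neighborhood uses its cheapest among the chosen.
{Joliet, Norris, Kent}: Sutton→Kent 5·4=20, Dover→Joliet 2·9=18, Galt→Norris 3·5=15, Largo→Joliet 3·12=36, Orton→Joliet 2·12=24. Service cost 113.
{Joliet, Farrow, Kent}: service cost 123
{Joliet, Norris, Brent}: service cost 137
Among all 10 size-3 choices, {Joliet, Norris, Kent} is lowest.

Choose Joliet, Norris and Kent; total service cost 113.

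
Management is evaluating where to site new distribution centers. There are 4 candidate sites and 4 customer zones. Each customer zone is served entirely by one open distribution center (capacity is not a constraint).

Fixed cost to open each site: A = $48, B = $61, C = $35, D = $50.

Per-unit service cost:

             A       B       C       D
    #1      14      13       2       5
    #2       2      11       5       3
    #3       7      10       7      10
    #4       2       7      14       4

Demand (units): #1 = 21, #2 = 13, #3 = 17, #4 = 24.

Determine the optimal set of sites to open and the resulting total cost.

Open A and C; minimum total cost 318.

For any fixed open set, each customer zone goes to its cheapest open site; total = fixed + service.
{A, C}: #1→C 2·21=42, #2→A 2·13=26, #3→A 7·17=119, #4→A 2·24=48. Service 235; fixed 83; total 318.
{A, C, D}: #1→C 2·21=42, #2→A 2·13=26, #3→A 7·17=119, #4→A 2·24=48. Service 235; fixed 133; total 368.
{A, B, C}: #1→C 2·21=42, #2→A 2·13=26, #3→A 7·17=119, #4→A 2·24=48. Service 235; fixed 144; total 379.
{A, B, C, D}: #1→C 2·21=42, #2→A 2·13=26, #3→A 7·17=119, #4→A 2·24=48. Service 235; fixed 194; total 429.
No other subset beats 318.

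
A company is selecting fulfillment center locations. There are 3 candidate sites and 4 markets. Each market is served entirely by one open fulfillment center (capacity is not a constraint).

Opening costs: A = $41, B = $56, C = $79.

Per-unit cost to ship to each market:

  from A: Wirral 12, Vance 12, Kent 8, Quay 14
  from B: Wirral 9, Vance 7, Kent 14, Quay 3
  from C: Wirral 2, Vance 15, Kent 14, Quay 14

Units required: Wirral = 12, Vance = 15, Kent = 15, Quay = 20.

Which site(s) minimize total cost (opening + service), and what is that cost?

Open A, B and C; minimum total cost 485.

For any fixed open set, each market goes to its cheapest open site; total = fixed + service.
{A, B, C}: Wirral→C 2·12=24, Vance→B 7·15=105, Kent→A 8·15=120, Quay→B 3·20=60. Service 309; fixed 176; total 485.
{A, B}: service 393 + fixed 97 = 490
{B, C}: service 399 + fixed 135 = 534
{A}: Wirral→A 12·12=144, Vance→A 12·15=180, Kent→A 8·15=120, Quay→A 14·20=280. Service 724; fixed 41; total 765.
(All 7 nonempty subsets were checked; A, B and C is lowest.)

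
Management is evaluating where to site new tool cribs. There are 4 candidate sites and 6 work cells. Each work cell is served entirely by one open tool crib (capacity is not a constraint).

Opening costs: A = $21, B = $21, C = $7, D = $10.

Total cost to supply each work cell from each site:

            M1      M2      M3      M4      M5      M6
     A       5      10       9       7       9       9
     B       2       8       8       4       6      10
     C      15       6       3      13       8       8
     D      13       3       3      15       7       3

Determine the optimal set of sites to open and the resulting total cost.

For any fixed open set, each work cell goes to its cheapest open site; total = fixed + service.
{B, D}: M1→B 2, M2→D 3, M3→D 3, M4→B 4, M5→B 6, M6→D 3. Service 21; fixed 31; total 52.
{D}: M1→D 13, M2→D 3, M3→D 3, M4→D 15, M5→D 7, M6→D 3. Service 44; fixed 10; total 54.
{B, C}: service 29 + fixed 28 = 57
{A, B, C, D}: M1→B 2, M2→D 3, M3→C 3, M4→B 4, M5→B 6, M6→D 3. Service 21; fixed 59; total 80.
(All 15 nonempty subsets were checked; B and D is lowest.)

Open B and D; minimum total cost 52.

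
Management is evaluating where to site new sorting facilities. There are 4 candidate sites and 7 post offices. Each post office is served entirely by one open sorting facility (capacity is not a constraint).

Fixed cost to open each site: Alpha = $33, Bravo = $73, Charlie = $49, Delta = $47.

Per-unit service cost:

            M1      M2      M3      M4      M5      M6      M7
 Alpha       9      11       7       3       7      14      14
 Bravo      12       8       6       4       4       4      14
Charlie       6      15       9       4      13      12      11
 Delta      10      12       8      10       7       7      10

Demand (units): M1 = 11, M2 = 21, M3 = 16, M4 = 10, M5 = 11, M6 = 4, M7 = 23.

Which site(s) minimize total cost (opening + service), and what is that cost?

Open Bravo and Charlie; minimum total cost 805.

For any fixed open set, each post office goes to its cheapest open site; total = fixed + service.
{Bravo, Charlie}: M1→Charlie 6·11=66, M2→Bravo 8·21=168, M3→Bravo 6·16=96, M4→Bravo 4·10=40, M5→Bravo 4·11=44, M6→Bravo 4·4=16, M7→Charlie 11·23=253. Service 683; fixed 122; total 805.
{Bravo, Delta}: service 704 + fixed 120 = 824
{Alpha, Bravo, Charlie}: M1→Charlie 6·11=66, M2→Bravo 8·21=168, M3→Bravo 6·16=96, M4→Alpha 3·10=30, M5→Bravo 4·11=44, M6→Bravo 4·4=16, M7→Charlie 11·23=253. Service 673; fixed 155; total 828.
{Alpha, Bravo, Charlie, Delta}: service 650 + fixed 202 = 852
No other subset beats 805.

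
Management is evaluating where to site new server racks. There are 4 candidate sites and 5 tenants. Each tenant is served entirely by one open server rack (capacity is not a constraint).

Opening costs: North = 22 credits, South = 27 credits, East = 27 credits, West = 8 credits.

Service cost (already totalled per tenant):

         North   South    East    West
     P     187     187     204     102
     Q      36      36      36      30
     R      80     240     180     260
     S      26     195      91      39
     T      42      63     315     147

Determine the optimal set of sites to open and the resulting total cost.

Open North and West; minimum total cost 310.

For any fixed open set, each tenant goes to its cheapest open site; total = fixed + service.
{North, West}: P→West 102, Q→West 30, R→North 80, S→North 26, T→North 42. Service 280; fixed 30; total 310.
{North, South, West}: service 280 + fixed 57 = 337
{North, East, West}: service 280 + fixed 57 = 337
{North, South, East, West}: service 280 + fixed 84 = 364
No other subset beats 310.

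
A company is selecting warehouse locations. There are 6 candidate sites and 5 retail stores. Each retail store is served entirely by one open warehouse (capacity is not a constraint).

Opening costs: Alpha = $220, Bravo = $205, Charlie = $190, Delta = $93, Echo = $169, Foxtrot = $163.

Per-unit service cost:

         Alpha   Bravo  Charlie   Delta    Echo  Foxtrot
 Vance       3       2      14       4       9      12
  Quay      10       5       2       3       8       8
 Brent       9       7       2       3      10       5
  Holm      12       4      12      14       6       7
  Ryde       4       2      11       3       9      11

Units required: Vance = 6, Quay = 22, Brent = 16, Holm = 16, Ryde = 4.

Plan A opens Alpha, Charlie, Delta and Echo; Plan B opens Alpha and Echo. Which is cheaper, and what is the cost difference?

Plan A: {Alpha, Charlie, Delta, Echo}: Vance→Alpha 3·6=18, Quay→Charlie 2·22=44, Brent→Charlie 2·16=32, Holm→Echo 6·16=96, Ryde→Delta 3·4=12. Service 202; fixed 672; total 874.
Plan B: {Alpha, Echo}: Vance→Alpha 3·6=18, Quay→Echo 8·22=176, Brent→Alpha 9·16=144, Holm→Echo 6·16=96, Ryde→Alpha 4·4=16. Service 450; fixed 389; total 839.
Difference: |874 − 839| = 35.

Plan B is cheaper by 35.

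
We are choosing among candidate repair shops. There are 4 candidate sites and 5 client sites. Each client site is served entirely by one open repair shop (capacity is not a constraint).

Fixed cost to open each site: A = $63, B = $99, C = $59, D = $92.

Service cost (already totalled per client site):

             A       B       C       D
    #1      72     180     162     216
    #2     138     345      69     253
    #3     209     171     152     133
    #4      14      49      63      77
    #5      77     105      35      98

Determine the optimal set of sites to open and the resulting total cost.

Open A and C; minimum total cost 464.

For any fixed open set, each client site goes to its cheapest open site; total = fixed + service.
{A, C}: #1→A 72, #2→C 69, #3→C 152, #4→A 14, #5→C 35. Service 342; fixed 122; total 464.
{A, C, D}: service 323 + fixed 214 = 537
{C}: service 481 + fixed 59 = 540
{A, B, C, D}: service 323 + fixed 313 = 636
No other subset beats 464.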